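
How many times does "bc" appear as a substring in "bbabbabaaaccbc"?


Searching for "bc" in "bbabbabaaaccbc"
Scanning each position:
  Position 0: "bb" => no
  Position 1: "ba" => no
  Position 2: "ab" => no
  Position 3: "bb" => no
  Position 4: "ba" => no
  Position 5: "ab" => no
  Position 6: "ba" => no
  Position 7: "aa" => no
  Position 8: "aa" => no
  Position 9: "ac" => no
  Position 10: "cc" => no
  Position 11: "cb" => no
  Position 12: "bc" => MATCH
Total occurrences: 1

1


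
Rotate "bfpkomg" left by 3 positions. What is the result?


Input: "bfpkomg", rotate left by 3
First 3 characters: "bfp"
Remaining characters: "komg"
Concatenate remaining + first: "komg" + "bfp" = "komgbfp"

komgbfp


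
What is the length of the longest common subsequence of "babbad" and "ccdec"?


LCS of "babbad" and "ccdec"
DP table:
           c    c    d    e    c
      0    0    0    0    0    0
  b   0    0    0    0    0    0
  a   0    0    0    0    0    0
  b   0    0    0    0    0    0
  b   0    0    0    0    0    0
  a   0    0    0    0    0    0
  d   0    0    0    1    1    1
LCS length = dp[6][5] = 1

1


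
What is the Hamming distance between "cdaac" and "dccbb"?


Comparing "cdaac" and "dccbb" position by position:
  Position 0: 'c' vs 'd' => differ
  Position 1: 'd' vs 'c' => differ
  Position 2: 'a' vs 'c' => differ
  Position 3: 'a' vs 'b' => differ
  Position 4: 'c' vs 'b' => differ
Total differences (Hamming distance): 5

5


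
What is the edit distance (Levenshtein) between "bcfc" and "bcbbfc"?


Computing edit distance: "bcfc" -> "bcbbfc"
DP table:
           b    c    b    b    f    c
      0    1    2    3    4    5    6
  b   1    0    1    2    3    4    5
  c   2    1    0    1    2    3    4
  f   3    2    1    1    2    2    3
  c   4    3    2    2    2    3    2
Edit distance = dp[4][6] = 2

2


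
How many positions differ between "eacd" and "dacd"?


Comparing "eacd" and "dacd" position by position:
  Position 0: 'e' vs 'd' => DIFFER
  Position 1: 'a' vs 'a' => same
  Position 2: 'c' vs 'c' => same
  Position 3: 'd' vs 'd' => same
Positions that differ: 1

1


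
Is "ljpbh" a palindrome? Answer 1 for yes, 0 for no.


Input: ljpbh
Reversed: hbpjl
  Compare pos 0 ('l') with pos 4 ('h'): MISMATCH
  Compare pos 1 ('j') with pos 3 ('b'): MISMATCH
Result: not a palindrome

0


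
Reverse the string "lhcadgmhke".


Input: lhcadgmhke
Reading characters right to left:
  Position 9: 'e'
  Position 8: 'k'
  Position 7: 'h'
  Position 6: 'm'
  Position 5: 'g'
  Position 4: 'd'
  Position 3: 'a'
  Position 2: 'c'
  Position 1: 'h'
  Position 0: 'l'
Reversed: ekhmgdachl

ekhmgdachl


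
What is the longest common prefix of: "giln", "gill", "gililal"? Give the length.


Words: giln, gill, gililal
  Position 0: all 'g' => match
  Position 1: all 'i' => match
  Position 2: all 'l' => match
  Position 3: ('n', 'l', 'i') => mismatch, stop
LCP = "gil" (length 3)

3


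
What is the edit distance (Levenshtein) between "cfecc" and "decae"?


Computing edit distance: "cfecc" -> "decae"
DP table:
           d    e    c    a    e
      0    1    2    3    4    5
  c   1    1    2    2    3    4
  f   2    2    2    3    3    4
  e   3    3    2    3    4    3
  c   4    4    3    2    3    4
  c   5    5    4    3    3    4
Edit distance = dp[5][5] = 4

4


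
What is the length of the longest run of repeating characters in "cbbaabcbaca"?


Input: "cbbaabcbaca"
Scanning for longest run:
  Position 1 ('b'): new char, reset run to 1
  Position 2 ('b'): continues run of 'b', length=2
  Position 3 ('a'): new char, reset run to 1
  Position 4 ('a'): continues run of 'a', length=2
  Position 5 ('b'): new char, reset run to 1
  Position 6 ('c'): new char, reset run to 1
  Position 7 ('b'): new char, reset run to 1
  Position 8 ('a'): new char, reset run to 1
  Position 9 ('c'): new char, reset run to 1
  Position 10 ('a'): new char, reset run to 1
Longest run: 'b' with length 2

2


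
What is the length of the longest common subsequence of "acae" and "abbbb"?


LCS of "acae" and "abbbb"
DP table:
           a    b    b    b    b
      0    0    0    0    0    0
  a   0    1    1    1    1    1
  c   0    1    1    1    1    1
  a   0    1    1    1    1    1
  e   0    1    1    1    1    1
LCS length = dp[4][5] = 1

1


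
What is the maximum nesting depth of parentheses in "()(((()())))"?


Input: "()(((()())))"
Tracking depth:
  Position 0 '(': depth becomes 1
  Position 1 ')': depth becomes 0
  Position 2 '(': depth becomes 1
  Position 3 '(': depth becomes 2
  Position 4 '(': depth becomes 3
  Position 5 '(': depth becomes 4
  Position 6 ')': depth becomes 3
  Position 7 '(': depth becomes 4
  Position 8 ')': depth becomes 3
  Position 9 ')': depth becomes 2
  Position 10 ')': depth becomes 1
  Position 11 ')': depth becomes 0
Maximum depth reached: 4

4


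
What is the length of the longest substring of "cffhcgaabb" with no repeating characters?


Input: "cffhcgaabb"
Sliding window (track last position of each char):
  Position 0 ('c'): window [0,0] length 1 -- new best
  Position 1 ('f'): window [0,1] length 2 -- new best
  Position 2 ('f'): repeat (last at 1), move window start to 2
  Position 2 ('f'): window [2,2] length 1
  Position 3 ('h'): window [2,3] length 2
  Position 4 ('c'): window [2,4] length 3 -- new best
  Position 5 ('g'): window [2,5] length 4 -- new best
  Position 6 ('a'): window [2,6] length 5 -- new best
  Position 7 ('a'): repeat (last at 6), move window start to 7
  Position 7 ('a'): window [7,7] length 1
  Position 8 ('b'): window [7,8] length 2
  Position 9 ('b'): repeat (last at 8), move window start to 9
  Position 9 ('b'): window [9,9] length 1
Longest substring with no repeats: "fhcga" with length 5

5


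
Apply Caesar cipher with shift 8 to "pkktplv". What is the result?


Caesar cipher: shift "pkktplv" by 8
  'p' (pos 15) + 8 = pos 23 = 'x'
  'k' (pos 10) + 8 = pos 18 = 's'
  'k' (pos 10) + 8 = pos 18 = 's'
  't' (pos 19) + 8 = pos 1 = 'b'
  'p' (pos 15) + 8 = pos 23 = 'x'
  'l' (pos 11) + 8 = pos 19 = 't'
  'v' (pos 21) + 8 = pos 3 = 'd'
Result: xssbxtd

xssbxtd


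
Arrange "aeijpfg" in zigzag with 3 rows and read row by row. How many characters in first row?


Zigzag "aeijpfg" into 3 rows:
Placing characters:
  'a' => row 0
  'e' => row 1
  'i' => row 2
  'j' => row 1
  'p' => row 0
  'f' => row 1
  'g' => row 2
Rows:
  Row 0: "ap"
  Row 1: "ejf"
  Row 2: "ig"
First row length: 2

2


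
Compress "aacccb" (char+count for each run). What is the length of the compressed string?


Input: aacccb
Runs:
  'a' x 2 => "a2"
  'c' x 3 => "c3"
  'b' x 1 => "b1"
Compressed: "a2c3b1"
Compressed length: 6

6


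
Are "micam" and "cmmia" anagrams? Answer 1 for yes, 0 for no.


Strings: "micam", "cmmia"
Sorted first:  acimm
Sorted second: acimm
Sorted forms match => anagrams

1


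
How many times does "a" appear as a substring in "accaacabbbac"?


Searching for "a" in "accaacabbbac"
Scanning each position:
  Position 0: "a" => MATCH
  Position 1: "c" => no
  Position 2: "c" => no
  Position 3: "a" => MATCH
  Position 4: "a" => MATCH
  Position 5: "c" => no
  Position 6: "a" => MATCH
  Position 7: "b" => no
  Position 8: "b" => no
  Position 9: "b" => no
  Position 10: "a" => MATCH
  Position 11: "c" => no
Total occurrences: 5

5


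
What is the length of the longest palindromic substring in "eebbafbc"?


Input: "eebbafbc"
Checking substrings for palindromes:
  [0:2] "ee" (len 2) => palindrome
  [2:4] "bb" (len 2) => palindrome
Longest palindromic substring: "ee" with length 2

2


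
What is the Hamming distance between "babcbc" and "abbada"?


Comparing "babcbc" and "abbada" position by position:
  Position 0: 'b' vs 'a' => differ
  Position 1: 'a' vs 'b' => differ
  Position 2: 'b' vs 'b' => same
  Position 3: 'c' vs 'a' => differ
  Position 4: 'b' vs 'd' => differ
  Position 5: 'c' vs 'a' => differ
Total differences (Hamming distance): 5

5


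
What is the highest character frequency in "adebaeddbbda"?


Input: adebaeddbbda
Character counts:
  'a': 3
  'b': 3
  'd': 4
  'e': 2
Maximum frequency: 4

4


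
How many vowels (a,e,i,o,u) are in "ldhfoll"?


Input: ldhfoll
Checking each character:
  'l' at position 0: consonant
  'd' at position 1: consonant
  'h' at position 2: consonant
  'f' at position 3: consonant
  'o' at position 4: vowel (running total: 1)
  'l' at position 5: consonant
  'l' at position 6: consonant
Total vowels: 1

1


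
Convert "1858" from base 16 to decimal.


Input: "1858" in base 16
Positional expansion:
  Digit '1' (value 1) x 16^3 = 4096
  Digit '8' (value 8) x 16^2 = 2048
  Digit '5' (value 5) x 16^1 = 80
  Digit '8' (value 8) x 16^0 = 8
Sum = 6232

6232


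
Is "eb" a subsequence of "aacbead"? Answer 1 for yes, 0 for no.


Check if "eb" is a subsequence of "aacbead"
Greedy scan:
  Position 0 ('a'): no match needed
  Position 1 ('a'): no match needed
  Position 2 ('c'): no match needed
  Position 3 ('b'): no match needed
  Position 4 ('e'): matches sub[0] = 'e'
  Position 5 ('a'): no match needed
  Position 6 ('d'): no match needed
Only matched 1/2 characters => not a subsequence

0


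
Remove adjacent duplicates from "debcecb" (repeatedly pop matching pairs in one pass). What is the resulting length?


Input: debcecb
Stack-based adjacent duplicate removal:
  Read 'd': push. Stack: d
  Read 'e': push. Stack: de
  Read 'b': push. Stack: deb
  Read 'c': push. Stack: debc
  Read 'e': push. Stack: debce
  Read 'c': push. Stack: debcec
  Read 'b': push. Stack: debcecb
Final stack: "debcecb" (length 7)

7


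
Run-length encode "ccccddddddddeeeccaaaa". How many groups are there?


Input: ccccddddddddeeeccaaaa
Scanning for consecutive runs:
  Group 1: 'c' x 4 (positions 0-3)
  Group 2: 'd' x 8 (positions 4-11)
  Group 3: 'e' x 3 (positions 12-14)
  Group 4: 'c' x 2 (positions 15-16)
  Group 5: 'a' x 4 (positions 17-20)
Total groups: 5

5


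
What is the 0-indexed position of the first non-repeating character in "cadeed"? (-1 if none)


Input: cadeed
Character frequencies:
  'a': 1
  'c': 1
  'd': 2
  'e': 2
Scanning left to right for freq == 1:
  Position 0 ('c'): unique! => answer = 0

0


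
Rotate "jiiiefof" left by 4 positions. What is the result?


Input: "jiiiefof", rotate left by 4
First 4 characters: "jiii"
Remaining characters: "efof"
Concatenate remaining + first: "efof" + "jiii" = "efofjiii"

efofjiii


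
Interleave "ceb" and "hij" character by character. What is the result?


Interleaving "ceb" and "hij":
  Position 0: 'c' from first, 'h' from second => "ch"
  Position 1: 'e' from first, 'i' from second => "ei"
  Position 2: 'b' from first, 'j' from second => "bj"
Result: cheibj

cheibj


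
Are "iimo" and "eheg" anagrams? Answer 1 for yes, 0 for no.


Strings: "iimo", "eheg"
Sorted first:  iimo
Sorted second: eegh
Differ at position 0: 'i' vs 'e' => not anagrams

0


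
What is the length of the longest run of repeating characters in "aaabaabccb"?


Input: "aaabaabccb"
Scanning for longest run:
  Position 1 ('a'): continues run of 'a', length=2
  Position 2 ('a'): continues run of 'a', length=3
  Position 3 ('b'): new char, reset run to 1
  Position 4 ('a'): new char, reset run to 1
  Position 5 ('a'): continues run of 'a', length=2
  Position 6 ('b'): new char, reset run to 1
  Position 7 ('c'): new char, reset run to 1
  Position 8 ('c'): continues run of 'c', length=2
  Position 9 ('b'): new char, reset run to 1
Longest run: 'a' with length 3

3


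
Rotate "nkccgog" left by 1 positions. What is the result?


Input: "nkccgog", rotate left by 1
First 1 characters: "n"
Remaining characters: "kccgog"
Concatenate remaining + first: "kccgog" + "n" = "kccgogn"

kccgogn


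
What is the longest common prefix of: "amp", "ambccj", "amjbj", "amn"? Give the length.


Words: amp, ambccj, amjbj, amn
  Position 0: all 'a' => match
  Position 1: all 'm' => match
  Position 2: ('p', 'b', 'j', 'n') => mismatch, stop
LCP = "am" (length 2)

2


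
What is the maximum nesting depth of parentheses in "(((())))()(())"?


Input: "(((())))()(())"
Tracking depth:
  Position 0 '(': depth becomes 1
  Position 1 '(': depth becomes 2
  Position 2 '(': depth becomes 3
  Position 3 '(': depth becomes 4
  Position 4 ')': depth becomes 3
  Position 5 ')': depth becomes 2
  Position 6 ')': depth becomes 1
  Position 7 ')': depth becomes 0
  Position 8 '(': depth becomes 1
  Position 9 ')': depth becomes 0
  Position 10 '(': depth becomes 1
  Position 11 '(': depth becomes 2
  Position 12 ')': depth becomes 1
  Position 13 ')': depth becomes 0
Maximum depth reached: 4

4


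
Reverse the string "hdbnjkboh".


Input: hdbnjkboh
Reading characters right to left:
  Position 8: 'h'
  Position 7: 'o'
  Position 6: 'b'
  Position 5: 'k'
  Position 4: 'j'
  Position 3: 'n'
  Position 2: 'b'
  Position 1: 'd'
  Position 0: 'h'
Reversed: hobkjnbdh

hobkjnbdh


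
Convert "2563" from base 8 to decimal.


Input: "2563" in base 8
Positional expansion:
  Digit '2' (value 2) x 8^3 = 1024
  Digit '5' (value 5) x 8^2 = 320
  Digit '6' (value 6) x 8^1 = 48
  Digit '3' (value 3) x 8^0 = 3
Sum = 1395

1395


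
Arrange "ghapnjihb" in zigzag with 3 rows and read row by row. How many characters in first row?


Zigzag "ghapnjihb" into 3 rows:
Placing characters:
  'g' => row 0
  'h' => row 1
  'a' => row 2
  'p' => row 1
  'n' => row 0
  'j' => row 1
  'i' => row 2
  'h' => row 1
  'b' => row 0
Rows:
  Row 0: "gnb"
  Row 1: "hpjh"
  Row 2: "ai"
First row length: 3

3


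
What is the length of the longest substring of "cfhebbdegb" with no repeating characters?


Input: "cfhebbdegb"
Sliding window (track last position of each char):
  Position 0 ('c'): window [0,0] length 1 -- new best
  Position 1 ('f'): window [0,1] length 2 -- new best
  Position 2 ('h'): window [0,2] length 3 -- new best
  Position 3 ('e'): window [0,3] length 4 -- new best
  Position 4 ('b'): window [0,4] length 5 -- new best
  Position 5 ('b'): repeat (last at 4), move window start to 5
  Position 5 ('b'): window [5,5] length 1
  Position 6 ('d'): window [5,6] length 2
  Position 7 ('e'): window [5,7] length 3
  Position 8 ('g'): window [5,8] length 4
  Position 9 ('b'): repeat (last at 5), move window start to 6
  Position 9 ('b'): window [6,9] length 4
Longest substring with no repeats: "cfheb" with length 5

5


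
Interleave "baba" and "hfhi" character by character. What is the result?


Interleaving "baba" and "hfhi":
  Position 0: 'b' from first, 'h' from second => "bh"
  Position 1: 'a' from first, 'f' from second => "af"
  Position 2: 'b' from first, 'h' from second => "bh"
  Position 3: 'a' from first, 'i' from second => "ai"
Result: bhafbhai

bhafbhai


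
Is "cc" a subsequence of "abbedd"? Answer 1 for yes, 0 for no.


Check if "cc" is a subsequence of "abbedd"
Greedy scan:
  Position 0 ('a'): no match needed
  Position 1 ('b'): no match needed
  Position 2 ('b'): no match needed
  Position 3 ('e'): no match needed
  Position 4 ('d'): no match needed
  Position 5 ('d'): no match needed
Only matched 0/2 characters => not a subsequence

0


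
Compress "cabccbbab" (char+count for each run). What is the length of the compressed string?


Input: cabccbbab
Runs:
  'c' x 1 => "c1"
  'a' x 1 => "a1"
  'b' x 1 => "b1"
  'c' x 2 => "c2"
  'b' x 2 => "b2"
  'a' x 1 => "a1"
  'b' x 1 => "b1"
Compressed: "c1a1b1c2b2a1b1"
Compressed length: 14

14


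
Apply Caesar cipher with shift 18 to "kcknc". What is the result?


Caesar cipher: shift "kcknc" by 18
  'k' (pos 10) + 18 = pos 2 = 'c'
  'c' (pos 2) + 18 = pos 20 = 'u'
  'k' (pos 10) + 18 = pos 2 = 'c'
  'n' (pos 13) + 18 = pos 5 = 'f'
  'c' (pos 2) + 18 = pos 20 = 'u'
Result: cucfu

cucfu


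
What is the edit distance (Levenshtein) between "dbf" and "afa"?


Computing edit distance: "dbf" -> "afa"
DP table:
           a    f    a
      0    1    2    3
  d   1    1    2    3
  b   2    2    2    3
  f   3    3    2    3
Edit distance = dp[3][3] = 3

3


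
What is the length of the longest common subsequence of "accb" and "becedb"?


LCS of "accb" and "becedb"
DP table:
           b    e    c    e    d    b
      0    0    0    0    0    0    0
  a   0    0    0    0    0    0    0
  c   0    0    0    1    1    1    1
  c   0    0    0    1    1    1    1
  b   0    1    1    1    1    1    2
LCS length = dp[4][6] = 2

2


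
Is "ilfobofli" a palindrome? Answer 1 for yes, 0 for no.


Input: ilfobofli
Reversed: ilfobofli
  Compare pos 0 ('i') with pos 8 ('i'): match
  Compare pos 1 ('l') with pos 7 ('l'): match
  Compare pos 2 ('f') with pos 6 ('f'): match
  Compare pos 3 ('o') with pos 5 ('o'): match
Result: palindrome

1


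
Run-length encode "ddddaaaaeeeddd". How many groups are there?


Input: ddddaaaaeeeddd
Scanning for consecutive runs:
  Group 1: 'd' x 4 (positions 0-3)
  Group 2: 'a' x 4 (positions 4-7)
  Group 3: 'e' x 3 (positions 8-10)
  Group 4: 'd' x 3 (positions 11-13)
Total groups: 4

4


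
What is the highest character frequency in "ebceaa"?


Input: ebceaa
Character counts:
  'a': 2
  'b': 1
  'c': 1
  'e': 2
Maximum frequency: 2

2


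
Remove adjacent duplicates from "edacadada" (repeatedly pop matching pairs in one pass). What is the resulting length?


Input: edacadada
Stack-based adjacent duplicate removal:
  Read 'e': push. Stack: e
  Read 'd': push. Stack: ed
  Read 'a': push. Stack: eda
  Read 'c': push. Stack: edac
  Read 'a': push. Stack: edaca
  Read 'd': push. Stack: edacad
  Read 'a': push. Stack: edacada
  Read 'd': push. Stack: edacadad
  Read 'a': push. Stack: edacadada
Final stack: "edacadada" (length 9)

9


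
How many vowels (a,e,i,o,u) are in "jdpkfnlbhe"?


Input: jdpkfnlbhe
Checking each character:
  'j' at position 0: consonant
  'd' at position 1: consonant
  'p' at position 2: consonant
  'k' at position 3: consonant
  'f' at position 4: consonant
  'n' at position 5: consonant
  'l' at position 6: consonant
  'b' at position 7: consonant
  'h' at position 8: consonant
  'e' at position 9: vowel (running total: 1)
Total vowels: 1

1


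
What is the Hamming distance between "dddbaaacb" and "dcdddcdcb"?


Comparing "dddbaaacb" and "dcdddcdcb" position by position:
  Position 0: 'd' vs 'd' => same
  Position 1: 'd' vs 'c' => differ
  Position 2: 'd' vs 'd' => same
  Position 3: 'b' vs 'd' => differ
  Position 4: 'a' vs 'd' => differ
  Position 5: 'a' vs 'c' => differ
  Position 6: 'a' vs 'd' => differ
  Position 7: 'c' vs 'c' => same
  Position 8: 'b' vs 'b' => same
Total differences (Hamming distance): 5

5


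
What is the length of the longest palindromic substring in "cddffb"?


Input: "cddffb"
Checking substrings for palindromes:
  [1:3] "dd" (len 2) => palindrome
  [3:5] "ff" (len 2) => palindrome
Longest palindromic substring: "dd" with length 2

2


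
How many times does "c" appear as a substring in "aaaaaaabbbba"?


Searching for "c" in "aaaaaaabbbba"
Scanning each position:
  Position 0: "a" => no
  Position 1: "a" => no
  Position 2: "a" => no
  Position 3: "a" => no
  Position 4: "a" => no
  Position 5: "a" => no
  Position 6: "a" => no
  Position 7: "b" => no
  Position 8: "b" => no
  Position 9: "b" => no
  Position 10: "b" => no
  Position 11: "a" => no
Total occurrences: 0

0


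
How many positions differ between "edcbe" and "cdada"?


Comparing "edcbe" and "cdada" position by position:
  Position 0: 'e' vs 'c' => DIFFER
  Position 1: 'd' vs 'd' => same
  Position 2: 'c' vs 'a' => DIFFER
  Position 3: 'b' vs 'd' => DIFFER
  Position 4: 'e' vs 'a' => DIFFER
Positions that differ: 4

4


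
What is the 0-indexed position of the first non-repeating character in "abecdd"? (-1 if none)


Input: abecdd
Character frequencies:
  'a': 1
  'b': 1
  'c': 1
  'd': 2
  'e': 1
Scanning left to right for freq == 1:
  Position 0 ('a'): unique! => answer = 0

0


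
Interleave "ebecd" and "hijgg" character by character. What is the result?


Interleaving "ebecd" and "hijgg":
  Position 0: 'e' from first, 'h' from second => "eh"
  Position 1: 'b' from first, 'i' from second => "bi"
  Position 2: 'e' from first, 'j' from second => "ej"
  Position 3: 'c' from first, 'g' from second => "cg"
  Position 4: 'd' from first, 'g' from second => "dg"
Result: ehbiejcgdg

ehbiejcgdg


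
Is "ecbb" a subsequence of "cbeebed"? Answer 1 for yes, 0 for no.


Check if "ecbb" is a subsequence of "cbeebed"
Greedy scan:
  Position 0 ('c'): no match needed
  Position 1 ('b'): no match needed
  Position 2 ('e'): matches sub[0] = 'e'
  Position 3 ('e'): no match needed
  Position 4 ('b'): no match needed
  Position 5 ('e'): no match needed
  Position 6 ('d'): no match needed
Only matched 1/4 characters => not a subsequence

0


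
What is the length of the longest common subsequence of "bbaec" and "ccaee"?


LCS of "bbaec" and "ccaee"
DP table:
           c    c    a    e    e
      0    0    0    0    0    0
  b   0    0    0    0    0    0
  b   0    0    0    0    0    0
  a   0    0    0    1    1    1
  e   0    0    0    1    2    2
  c   0    1    1    1    2    2
LCS length = dp[5][5] = 2

2


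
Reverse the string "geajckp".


Input: geajckp
Reading characters right to left:
  Position 6: 'p'
  Position 5: 'k'
  Position 4: 'c'
  Position 3: 'j'
  Position 2: 'a'
  Position 1: 'e'
  Position 0: 'g'
Reversed: pkcjaeg

pkcjaeg


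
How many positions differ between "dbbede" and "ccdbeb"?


Comparing "dbbede" and "ccdbeb" position by position:
  Position 0: 'd' vs 'c' => DIFFER
  Position 1: 'b' vs 'c' => DIFFER
  Position 2: 'b' vs 'd' => DIFFER
  Position 3: 'e' vs 'b' => DIFFER
  Position 4: 'd' vs 'e' => DIFFER
  Position 5: 'e' vs 'b' => DIFFER
Positions that differ: 6

6


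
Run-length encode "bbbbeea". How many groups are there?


Input: bbbbeea
Scanning for consecutive runs:
  Group 1: 'b' x 4 (positions 0-3)
  Group 2: 'e' x 2 (positions 4-5)
  Group 3: 'a' x 1 (positions 6-6)
Total groups: 3

3


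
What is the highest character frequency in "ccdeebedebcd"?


Input: ccdeebedebcd
Character counts:
  'b': 2
  'c': 3
  'd': 3
  'e': 4
Maximum frequency: 4

4


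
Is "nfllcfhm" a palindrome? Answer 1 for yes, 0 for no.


Input: nfllcfhm
Reversed: mhfcllfn
  Compare pos 0 ('n') with pos 7 ('m'): MISMATCH
  Compare pos 1 ('f') with pos 6 ('h'): MISMATCH
  Compare pos 2 ('l') with pos 5 ('f'): MISMATCH
  Compare pos 3 ('l') with pos 4 ('c'): MISMATCH
Result: not a palindrome

0


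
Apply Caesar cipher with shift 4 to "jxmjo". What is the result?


Caesar cipher: shift "jxmjo" by 4
  'j' (pos 9) + 4 = pos 13 = 'n'
  'x' (pos 23) + 4 = pos 1 = 'b'
  'm' (pos 12) + 4 = pos 16 = 'q'
  'j' (pos 9) + 4 = pos 13 = 'n'
  'o' (pos 14) + 4 = pos 18 = 's'
Result: nbqns

nbqns


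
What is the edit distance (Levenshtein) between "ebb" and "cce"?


Computing edit distance: "ebb" -> "cce"
DP table:
           c    c    e
      0    1    2    3
  e   1    1    2    2
  b   2    2    2    3
  b   3    3    3    3
Edit distance = dp[3][3] = 3

3


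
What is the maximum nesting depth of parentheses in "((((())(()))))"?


Input: "((((())(()))))"
Tracking depth:
  Position 0 '(': depth becomes 1
  Position 1 '(': depth becomes 2
  Position 2 '(': depth becomes 3
  Position 3 '(': depth becomes 4
  Position 4 '(': depth becomes 5
  Position 5 ')': depth becomes 4
  Position 6 ')': depth becomes 3
  Position 7 '(': depth becomes 4
  Position 8 '(': depth becomes 5
  Position 9 ')': depth becomes 4
  Position 10 ')': depth becomes 3
  Position 11 ')': depth becomes 2
  Position 12 ')': depth becomes 1
  Position 13 ')': depth becomes 0
Maximum depth reached: 5

5


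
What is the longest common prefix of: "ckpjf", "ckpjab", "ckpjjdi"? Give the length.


Words: ckpjf, ckpjab, ckpjjdi
  Position 0: all 'c' => match
  Position 1: all 'k' => match
  Position 2: all 'p' => match
  Position 3: all 'j' => match
  Position 4: ('f', 'a', 'j') => mismatch, stop
LCP = "ckpj" (length 4)

4


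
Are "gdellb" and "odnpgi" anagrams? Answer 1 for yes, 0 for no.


Strings: "gdellb", "odnpgi"
Sorted first:  bdegll
Sorted second: dginop
Differ at position 0: 'b' vs 'd' => not anagrams

0


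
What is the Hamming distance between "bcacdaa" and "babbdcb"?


Comparing "bcacdaa" and "babbdcb" position by position:
  Position 0: 'b' vs 'b' => same
  Position 1: 'c' vs 'a' => differ
  Position 2: 'a' vs 'b' => differ
  Position 3: 'c' vs 'b' => differ
  Position 4: 'd' vs 'd' => same
  Position 5: 'a' vs 'c' => differ
  Position 6: 'a' vs 'b' => differ
Total differences (Hamming distance): 5

5


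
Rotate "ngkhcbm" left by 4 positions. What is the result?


Input: "ngkhcbm", rotate left by 4
First 4 characters: "ngkh"
Remaining characters: "cbm"
Concatenate remaining + first: "cbm" + "ngkh" = "cbmngkh"

cbmngkh


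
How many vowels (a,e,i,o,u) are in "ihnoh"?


Input: ihnoh
Checking each character:
  'i' at position 0: vowel (running total: 1)
  'h' at position 1: consonant
  'n' at position 2: consonant
  'o' at position 3: vowel (running total: 2)
  'h' at position 4: consonant
Total vowels: 2

2


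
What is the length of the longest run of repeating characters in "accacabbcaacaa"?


Input: "accacabbcaacaa"
Scanning for longest run:
  Position 1 ('c'): new char, reset run to 1
  Position 2 ('c'): continues run of 'c', length=2
  Position 3 ('a'): new char, reset run to 1
  Position 4 ('c'): new char, reset run to 1
  Position 5 ('a'): new char, reset run to 1
  Position 6 ('b'): new char, reset run to 1
  Position 7 ('b'): continues run of 'b', length=2
  Position 8 ('c'): new char, reset run to 1
  Position 9 ('a'): new char, reset run to 1
  Position 10 ('a'): continues run of 'a', length=2
  Position 11 ('c'): new char, reset run to 1
  Position 12 ('a'): new char, reset run to 1
  Position 13 ('a'): continues run of 'a', length=2
Longest run: 'c' with length 2

2


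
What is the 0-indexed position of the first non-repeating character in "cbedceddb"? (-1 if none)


Input: cbedceddb
Character frequencies:
  'b': 2
  'c': 2
  'd': 3
  'e': 2
Scanning left to right for freq == 1:
  Position 0 ('c'): freq=2, skip
  Position 1 ('b'): freq=2, skip
  Position 2 ('e'): freq=2, skip
  Position 3 ('d'): freq=3, skip
  Position 4 ('c'): freq=2, skip
  Position 5 ('e'): freq=2, skip
  Position 6 ('d'): freq=3, skip
  Position 7 ('d'): freq=3, skip
  Position 8 ('b'): freq=2, skip
  No unique character found => answer = -1

-1


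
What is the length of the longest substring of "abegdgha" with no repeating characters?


Input: "abegdgha"
Sliding window (track last position of each char):
  Position 0 ('a'): window [0,0] length 1 -- new best
  Position 1 ('b'): window [0,1] length 2 -- new best
  Position 2 ('e'): window [0,2] length 3 -- new best
  Position 3 ('g'): window [0,3] length 4 -- new best
  Position 4 ('d'): window [0,4] length 5 -- new best
  Position 5 ('g'): repeat (last at 3), move window start to 4
  Position 5 ('g'): window [4,5] length 2
  Position 6 ('h'): window [4,6] length 3
  Position 7 ('a'): window [4,7] length 4
Longest substring with no repeats: "abegd" with length 5

5


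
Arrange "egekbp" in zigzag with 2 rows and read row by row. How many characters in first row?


Zigzag "egekbp" into 2 rows:
Placing characters:
  'e' => row 0
  'g' => row 1
  'e' => row 0
  'k' => row 1
  'b' => row 0
  'p' => row 1
Rows:
  Row 0: "eeb"
  Row 1: "gkp"
First row length: 3

3


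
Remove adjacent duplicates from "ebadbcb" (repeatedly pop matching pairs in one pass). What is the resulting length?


Input: ebadbcb
Stack-based adjacent duplicate removal:
  Read 'e': push. Stack: e
  Read 'b': push. Stack: eb
  Read 'a': push. Stack: eba
  Read 'd': push. Stack: ebad
  Read 'b': push. Stack: ebadb
  Read 'c': push. Stack: ebadbc
  Read 'b': push. Stack: ebadbcb
Final stack: "ebadbcb" (length 7)

7


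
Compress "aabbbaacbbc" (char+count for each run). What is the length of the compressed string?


Input: aabbbaacbbc
Runs:
  'a' x 2 => "a2"
  'b' x 3 => "b3"
  'a' x 2 => "a2"
  'c' x 1 => "c1"
  'b' x 2 => "b2"
  'c' x 1 => "c1"
Compressed: "a2b3a2c1b2c1"
Compressed length: 12

12


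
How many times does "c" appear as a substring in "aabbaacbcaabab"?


Searching for "c" in "aabbaacbcaabab"
Scanning each position:
  Position 0: "a" => no
  Position 1: "a" => no
  Position 2: "b" => no
  Position 3: "b" => no
  Position 4: "a" => no
  Position 5: "a" => no
  Position 6: "c" => MATCH
  Position 7: "b" => no
  Position 8: "c" => MATCH
  Position 9: "a" => no
  Position 10: "a" => no
  Position 11: "b" => no
  Position 12: "a" => no
  Position 13: "b" => no
Total occurrences: 2

2


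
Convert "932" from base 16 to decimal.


Input: "932" in base 16
Positional expansion:
  Digit '9' (value 9) x 16^2 = 2304
  Digit '3' (value 3) x 16^1 = 48
  Digit '2' (value 2) x 16^0 = 2
Sum = 2354

2354


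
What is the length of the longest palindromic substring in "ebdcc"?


Input: "ebdcc"
Checking substrings for palindromes:
  [3:5] "cc" (len 2) => palindrome
Longest palindromic substring: "cc" with length 2

2


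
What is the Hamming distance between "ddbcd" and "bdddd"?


Comparing "ddbcd" and "bdddd" position by position:
  Position 0: 'd' vs 'b' => differ
  Position 1: 'd' vs 'd' => same
  Position 2: 'b' vs 'd' => differ
  Position 3: 'c' vs 'd' => differ
  Position 4: 'd' vs 'd' => same
Total differences (Hamming distance): 3

3


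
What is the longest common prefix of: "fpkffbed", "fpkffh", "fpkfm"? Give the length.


Words: fpkffbed, fpkffh, fpkfm
  Position 0: all 'f' => match
  Position 1: all 'p' => match
  Position 2: all 'k' => match
  Position 3: all 'f' => match
  Position 4: ('f', 'f', 'm') => mismatch, stop
LCP = "fpkf" (length 4)

4


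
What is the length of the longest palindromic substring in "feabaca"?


Input: "feabaca"
Checking substrings for palindromes:
  [2:5] "aba" (len 3) => palindrome
  [4:7] "aca" (len 3) => palindrome
Longest palindromic substring: "aba" with length 3

3


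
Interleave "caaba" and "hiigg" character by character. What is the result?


Interleaving "caaba" and "hiigg":
  Position 0: 'c' from first, 'h' from second => "ch"
  Position 1: 'a' from first, 'i' from second => "ai"
  Position 2: 'a' from first, 'i' from second => "ai"
  Position 3: 'b' from first, 'g' from second => "bg"
  Position 4: 'a' from first, 'g' from second => "ag"
Result: chaiaibgag

chaiaibgag


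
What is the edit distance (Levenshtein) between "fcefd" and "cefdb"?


Computing edit distance: "fcefd" -> "cefdb"
DP table:
           c    e    f    d    b
      0    1    2    3    4    5
  f   1    1    2    2    3    4
  c   2    1    2    3    3    4
  e   3    2    1    2    3    4
  f   4    3    2    1    2    3
  d   5    4    3    2    1    2
Edit distance = dp[5][5] = 2

2


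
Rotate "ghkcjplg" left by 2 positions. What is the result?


Input: "ghkcjplg", rotate left by 2
First 2 characters: "gh"
Remaining characters: "kcjplg"
Concatenate remaining + first: "kcjplg" + "gh" = "kcjplggh"

kcjplggh


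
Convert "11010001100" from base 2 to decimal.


Input: "11010001100" in base 2
Positional expansion:
  Digit '1' (value 1) x 2^10 = 1024
  Digit '1' (value 1) x 2^9 = 512
  Digit '0' (value 0) x 2^8 = 0
  Digit '1' (value 1) x 2^7 = 128
  Digit '0' (value 0) x 2^6 = 0
  Digit '0' (value 0) x 2^5 = 0
  Digit '0' (value 0) x 2^4 = 0
  Digit '1' (value 1) x 2^3 = 8
  Digit '1' (value 1) x 2^2 = 4
  Digit '0' (value 0) x 2^1 = 0
  Digit '0' (value 0) x 2^0 = 0
Sum = 1676

1676


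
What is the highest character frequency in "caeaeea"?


Input: caeaeea
Character counts:
  'a': 3
  'c': 1
  'e': 3
Maximum frequency: 3

3


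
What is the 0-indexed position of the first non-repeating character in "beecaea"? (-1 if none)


Input: beecaea
Character frequencies:
  'a': 2
  'b': 1
  'c': 1
  'e': 3
Scanning left to right for freq == 1:
  Position 0 ('b'): unique! => answer = 0

0


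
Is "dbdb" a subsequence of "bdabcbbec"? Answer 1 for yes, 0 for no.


Check if "dbdb" is a subsequence of "bdabcbbec"
Greedy scan:
  Position 0 ('b'): no match needed
  Position 1 ('d'): matches sub[0] = 'd'
  Position 2 ('a'): no match needed
  Position 3 ('b'): matches sub[1] = 'b'
  Position 4 ('c'): no match needed
  Position 5 ('b'): no match needed
  Position 6 ('b'): no match needed
  Position 7 ('e'): no match needed
  Position 8 ('c'): no match needed
Only matched 2/4 characters => not a subsequence

0


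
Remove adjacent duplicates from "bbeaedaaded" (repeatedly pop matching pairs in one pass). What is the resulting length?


Input: bbeaedaaded
Stack-based adjacent duplicate removal:
  Read 'b': push. Stack: b
  Read 'b': matches stack top 'b' => pop. Stack: (empty)
  Read 'e': push. Stack: e
  Read 'a': push. Stack: ea
  Read 'e': push. Stack: eae
  Read 'd': push. Stack: eaed
  Read 'a': push. Stack: eaeda
  Read 'a': matches stack top 'a' => pop. Stack: eaed
  Read 'd': matches stack top 'd' => pop. Stack: eae
  Read 'e': matches stack top 'e' => pop. Stack: ea
  Read 'd': push. Stack: ead
Final stack: "ead" (length 3)

3


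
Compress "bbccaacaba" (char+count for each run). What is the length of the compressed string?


Input: bbccaacaba
Runs:
  'b' x 2 => "b2"
  'c' x 2 => "c2"
  'a' x 2 => "a2"
  'c' x 1 => "c1"
  'a' x 1 => "a1"
  'b' x 1 => "b1"
  'a' x 1 => "a1"
Compressed: "b2c2a2c1a1b1a1"
Compressed length: 14

14


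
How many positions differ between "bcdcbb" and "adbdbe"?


Comparing "bcdcbb" and "adbdbe" position by position:
  Position 0: 'b' vs 'a' => DIFFER
  Position 1: 'c' vs 'd' => DIFFER
  Position 2: 'd' vs 'b' => DIFFER
  Position 3: 'c' vs 'd' => DIFFER
  Position 4: 'b' vs 'b' => same
  Position 5: 'b' vs 'e' => DIFFER
Positions that differ: 5

5


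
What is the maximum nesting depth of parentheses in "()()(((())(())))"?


Input: "()()(((())(())))"
Tracking depth:
  Position 0 '(': depth becomes 1
  Position 1 ')': depth becomes 0
  Position 2 '(': depth becomes 1
  Position 3 ')': depth becomes 0
  Position 4 '(': depth becomes 1
  Position 5 '(': depth becomes 2
  Position 6 '(': depth becomes 3
  Position 7 '(': depth becomes 4
  Position 8 ')': depth becomes 3
  Position 9 ')': depth becomes 2
  Position 10 '(': depth becomes 3
  Position 11 '(': depth becomes 4
  Position 12 ')': depth becomes 3
  Position 13 ')': depth becomes 2
  Position 14 ')': depth becomes 1
  Position 15 ')': depth becomes 0
Maximum depth reached: 4

4


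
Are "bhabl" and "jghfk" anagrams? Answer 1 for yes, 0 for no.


Strings: "bhabl", "jghfk"
Sorted first:  abbhl
Sorted second: fghjk
Differ at position 0: 'a' vs 'f' => not anagrams

0


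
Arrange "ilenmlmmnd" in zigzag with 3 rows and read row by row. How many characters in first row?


Zigzag "ilenmlmmnd" into 3 rows:
Placing characters:
  'i' => row 0
  'l' => row 1
  'e' => row 2
  'n' => row 1
  'm' => row 0
  'l' => row 1
  'm' => row 2
  'm' => row 1
  'n' => row 0
  'd' => row 1
Rows:
  Row 0: "imn"
  Row 1: "lnlmd"
  Row 2: "em"
First row length: 3

3


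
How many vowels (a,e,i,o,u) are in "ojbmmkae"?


Input: ojbmmkae
Checking each character:
  'o' at position 0: vowel (running total: 1)
  'j' at position 1: consonant
  'b' at position 2: consonant
  'm' at position 3: consonant
  'm' at position 4: consonant
  'k' at position 5: consonant
  'a' at position 6: vowel (running total: 2)
  'e' at position 7: vowel (running total: 3)
Total vowels: 3

3


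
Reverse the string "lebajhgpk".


Input: lebajhgpk
Reading characters right to left:
  Position 8: 'k'
  Position 7: 'p'
  Position 6: 'g'
  Position 5: 'h'
  Position 4: 'j'
  Position 3: 'a'
  Position 2: 'b'
  Position 1: 'e'
  Position 0: 'l'
Reversed: kpghjabel

kpghjabel


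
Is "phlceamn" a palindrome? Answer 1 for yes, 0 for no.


Input: phlceamn
Reversed: nmaeclhp
  Compare pos 0 ('p') with pos 7 ('n'): MISMATCH
  Compare pos 1 ('h') with pos 6 ('m'): MISMATCH
  Compare pos 2 ('l') with pos 5 ('a'): MISMATCH
  Compare pos 3 ('c') with pos 4 ('e'): MISMATCH
Result: not a palindrome

0


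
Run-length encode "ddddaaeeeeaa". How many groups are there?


Input: ddddaaeeeeaa
Scanning for consecutive runs:
  Group 1: 'd' x 4 (positions 0-3)
  Group 2: 'a' x 2 (positions 4-5)
  Group 3: 'e' x 4 (positions 6-9)
  Group 4: 'a' x 2 (positions 10-11)
Total groups: 4

4


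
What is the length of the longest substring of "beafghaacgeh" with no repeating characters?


Input: "beafghaacgeh"
Sliding window (track last position of each char):
  Position 0 ('b'): window [0,0] length 1 -- new best
  Position 1 ('e'): window [0,1] length 2 -- new best
  Position 2 ('a'): window [0,2] length 3 -- new best
  Position 3 ('f'): window [0,3] length 4 -- new best
  Position 4 ('g'): window [0,4] length 5 -- new best
  Position 5 ('h'): window [0,5] length 6 -- new best
  Position 6 ('a'): repeat (last at 2), move window start to 3
  Position 6 ('a'): window [3,6] length 4
  Position 7 ('a'): repeat (last at 6), move window start to 7
  Position 7 ('a'): window [7,7] length 1
  Position 8 ('c'): window [7,8] length 2
  Position 9 ('g'): window [7,9] length 3
  Position 10 ('e'): window [7,10] length 4
  Position 11 ('h'): window [7,11] length 5
Longest substring with no repeats: "beafgh" with length 6

6


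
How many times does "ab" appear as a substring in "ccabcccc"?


Searching for "ab" in "ccabcccc"
Scanning each position:
  Position 0: "cc" => no
  Position 1: "ca" => no
  Position 2: "ab" => MATCH
  Position 3: "bc" => no
  Position 4: "cc" => no
  Position 5: "cc" => no
  Position 6: "cc" => no
Total occurrences: 1

1


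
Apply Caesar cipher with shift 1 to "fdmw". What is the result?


Caesar cipher: shift "fdmw" by 1
  'f' (pos 5) + 1 = pos 6 = 'g'
  'd' (pos 3) + 1 = pos 4 = 'e'
  'm' (pos 12) + 1 = pos 13 = 'n'
  'w' (pos 22) + 1 = pos 23 = 'x'
Result: genx

genx


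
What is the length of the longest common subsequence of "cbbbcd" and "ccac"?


LCS of "cbbbcd" and "ccac"
DP table:
           c    c    a    c
      0    0    0    0    0
  c   0    1    1    1    1
  b   0    1    1    1    1
  b   0    1    1    1    1
  b   0    1    1    1    1
  c   0    1    2    2    2
  d   0    1    2    2    2
LCS length = dp[6][4] = 2

2


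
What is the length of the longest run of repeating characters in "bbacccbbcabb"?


Input: "bbacccbbcabb"
Scanning for longest run:
  Position 1 ('b'): continues run of 'b', length=2
  Position 2 ('a'): new char, reset run to 1
  Position 3 ('c'): new char, reset run to 1
  Position 4 ('c'): continues run of 'c', length=2
  Position 5 ('c'): continues run of 'c', length=3
  Position 6 ('b'): new char, reset run to 1
  Position 7 ('b'): continues run of 'b', length=2
  Position 8 ('c'): new char, reset run to 1
  Position 9 ('a'): new char, reset run to 1
  Position 10 ('b'): new char, reset run to 1
  Position 11 ('b'): continues run of 'b', length=2
Longest run: 'c' with length 3

3


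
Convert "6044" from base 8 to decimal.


Input: "6044" in base 8
Positional expansion:
  Digit '6' (value 6) x 8^3 = 3072
  Digit '0' (value 0) x 8^2 = 0
  Digit '4' (value 4) x 8^1 = 32
  Digit '4' (value 4) x 8^0 = 4
Sum = 3108

3108


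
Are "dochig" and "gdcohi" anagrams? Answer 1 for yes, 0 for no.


Strings: "dochig", "gdcohi"
Sorted first:  cdghio
Sorted second: cdghio
Sorted forms match => anagrams

1


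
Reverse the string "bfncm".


Input: bfncm
Reading characters right to left:
  Position 4: 'm'
  Position 3: 'c'
  Position 2: 'n'
  Position 1: 'f'
  Position 0: 'b'
Reversed: mcnfb

mcnfb


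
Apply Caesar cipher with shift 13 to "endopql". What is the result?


Caesar cipher: shift "endopql" by 13
  'e' (pos 4) + 13 = pos 17 = 'r'
  'n' (pos 13) + 13 = pos 0 = 'a'
  'd' (pos 3) + 13 = pos 16 = 'q'
  'o' (pos 14) + 13 = pos 1 = 'b'
  'p' (pos 15) + 13 = pos 2 = 'c'
  'q' (pos 16) + 13 = pos 3 = 'd'
  'l' (pos 11) + 13 = pos 24 = 'y'
Result: raqbcdy

raqbcdy
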